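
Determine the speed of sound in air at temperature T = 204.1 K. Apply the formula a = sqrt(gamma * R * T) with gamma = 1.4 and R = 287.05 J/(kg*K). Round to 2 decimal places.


Step 1: gamma * R * T = 1.4 * 287.05 * 204.1 = 82021.667
Step 2: a = sqrt(82021.667) = 286.39 m/s

286.39


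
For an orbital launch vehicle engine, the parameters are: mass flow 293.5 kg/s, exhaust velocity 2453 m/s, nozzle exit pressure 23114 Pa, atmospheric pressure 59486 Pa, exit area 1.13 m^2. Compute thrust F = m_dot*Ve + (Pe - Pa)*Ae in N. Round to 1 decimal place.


Step 1: Momentum thrust = m_dot * Ve = 293.5 * 2453 = 719955.5 N
Step 2: Pressure thrust = (Pe - Pa) * Ae = (23114 - 59486) * 1.13 = -41100.36 N
Step 3: Total thrust F = 719955.5 + -41100.36 = 678855.1 N

678855.1


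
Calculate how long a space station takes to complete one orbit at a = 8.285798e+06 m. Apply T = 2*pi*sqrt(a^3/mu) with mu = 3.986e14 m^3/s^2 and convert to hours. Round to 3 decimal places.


Step 1: a^3 / mu = 5.688569e+20 / 3.986e14 = 1.427137e+06
Step 2: sqrt(1.427137e+06) = 1194.6285 s
Step 3: T = 2*pi * 1194.6285 = 7506.07 s
Step 4: T in hours = 7506.07 / 3600 = 2.085 hours

2.085


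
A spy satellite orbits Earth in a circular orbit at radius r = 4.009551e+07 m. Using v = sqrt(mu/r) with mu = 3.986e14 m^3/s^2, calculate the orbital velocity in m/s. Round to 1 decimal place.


Step 1: mu / r = 3.986e14 / 4.009551e+07 = 9941262.7499
Step 2: v = sqrt(9941262.7499) = 3153.0 m/s

3153.0


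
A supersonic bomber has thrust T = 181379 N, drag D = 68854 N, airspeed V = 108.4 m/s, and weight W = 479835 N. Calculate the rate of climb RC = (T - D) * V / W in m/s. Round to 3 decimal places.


Step 1: Excess thrust = T - D = 181379 - 68854 = 112525 N
Step 2: Excess power = 112525 * 108.4 = 12197710.0 W
Step 3: RC = 12197710.0 / 479835 = 25.421 m/s

25.421


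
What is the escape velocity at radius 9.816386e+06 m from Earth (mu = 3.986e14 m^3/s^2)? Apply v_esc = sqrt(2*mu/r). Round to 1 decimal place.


Step 1: 2*mu/r = 2 * 3.986e14 / 9.816386e+06 = 81211150.4173
Step 2: v_esc = sqrt(81211150.4173) = 9011.7 m/s

9011.7


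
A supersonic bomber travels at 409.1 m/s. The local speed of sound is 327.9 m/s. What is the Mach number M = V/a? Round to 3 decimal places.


Step 1: M = V / a = 409.1 / 327.9
Step 2: M = 1.248

1.248


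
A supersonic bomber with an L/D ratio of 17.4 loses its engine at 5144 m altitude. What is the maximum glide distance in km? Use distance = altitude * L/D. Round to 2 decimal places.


Step 1: Glide distance = altitude * L/D = 5144 * 17.4 = 89505.6 m
Step 2: Convert to km: 89505.6 / 1000 = 89.51 km

89.51


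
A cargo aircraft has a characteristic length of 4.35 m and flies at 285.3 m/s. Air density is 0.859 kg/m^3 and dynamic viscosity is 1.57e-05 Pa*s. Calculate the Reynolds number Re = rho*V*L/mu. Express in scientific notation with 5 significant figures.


Step 1: Numerator = rho * V * L = 0.859 * 285.3 * 4.35 = 1066.066245
Step 2: Re = 1066.066245 / 1.57e-05
Step 3: Re = 6.7902e+07

6.7902e+07


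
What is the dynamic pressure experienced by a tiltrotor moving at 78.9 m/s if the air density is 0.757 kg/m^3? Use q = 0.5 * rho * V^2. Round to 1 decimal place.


Step 1: V^2 = 78.9^2 = 6225.21
Step 2: q = 0.5 * 0.757 * 6225.21
Step 3: q = 2356.2 Pa

2356.2


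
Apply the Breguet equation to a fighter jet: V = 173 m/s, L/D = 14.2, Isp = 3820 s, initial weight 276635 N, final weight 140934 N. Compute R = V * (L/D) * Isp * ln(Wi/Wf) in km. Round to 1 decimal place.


Step 1: Coefficient = V * (L/D) * Isp = 173 * 14.2 * 3820 = 9384212.0 m
Step 2: Wi/Wf = 276635 / 140934 = 1.962869
Step 3: ln(1.962869) = 0.674407
Step 4: R = 9384212.0 * 0.674407 = 6328780.6 m = 6328.8 km

6328.8


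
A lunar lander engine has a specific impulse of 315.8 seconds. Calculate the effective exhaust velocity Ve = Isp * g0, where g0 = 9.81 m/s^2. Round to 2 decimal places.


Step 1: Ve = Isp * g0 = 315.8 * 9.81
Step 2: Ve = 3098.00 m/s

3098.00


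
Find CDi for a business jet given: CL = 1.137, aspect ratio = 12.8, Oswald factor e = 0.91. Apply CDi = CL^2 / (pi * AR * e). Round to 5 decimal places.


Step 1: CL^2 = 1.137^2 = 1.292769
Step 2: pi * AR * e = 3.14159 * 12.8 * 0.91 = 36.593271
Step 3: CDi = 1.292769 / 36.593271 = 0.03533

0.03533


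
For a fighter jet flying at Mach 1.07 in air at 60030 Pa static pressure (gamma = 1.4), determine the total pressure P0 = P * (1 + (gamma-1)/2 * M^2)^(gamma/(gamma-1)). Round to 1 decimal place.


Step 1: (gamma-1)/2 * M^2 = 0.2 * 1.1449 = 0.22898
Step 2: 1 + 0.22898 = 1.22898
Step 3: Exponent gamma/(gamma-1) = 3.5
Step 4: P0 = 60030 * 1.22898^3.5 = 123530.8 Pa

123530.8


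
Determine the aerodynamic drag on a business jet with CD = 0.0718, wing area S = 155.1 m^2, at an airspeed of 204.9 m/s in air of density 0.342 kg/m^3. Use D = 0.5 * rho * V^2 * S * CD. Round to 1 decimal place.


Step 1: Dynamic pressure q = 0.5 * 0.342 * 204.9^2 = 7179.2657 Pa
Step 2: Drag D = q * S * CD = 7179.2657 * 155.1 * 0.0718
Step 3: D = 79949.6 N

79949.6


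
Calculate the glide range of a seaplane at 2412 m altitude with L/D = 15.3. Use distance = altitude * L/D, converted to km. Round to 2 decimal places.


Step 1: Glide distance = altitude * L/D = 2412 * 15.3 = 36903.6 m
Step 2: Convert to km: 36903.6 / 1000 = 36.90 km

36.90


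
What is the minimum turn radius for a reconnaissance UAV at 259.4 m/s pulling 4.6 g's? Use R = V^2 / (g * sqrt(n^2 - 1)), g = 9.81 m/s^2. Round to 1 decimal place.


Step 1: V^2 = 259.4^2 = 67288.36
Step 2: n^2 - 1 = 4.6^2 - 1 = 20.16
Step 3: sqrt(20.16) = 4.489989
Step 4: R = 67288.36 / (9.81 * 4.489989) = 1527.7 m

1527.7


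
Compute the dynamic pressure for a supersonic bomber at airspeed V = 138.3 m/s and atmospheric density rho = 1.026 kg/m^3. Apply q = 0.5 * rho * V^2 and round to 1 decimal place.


Step 1: V^2 = 138.3^2 = 19126.89
Step 2: q = 0.5 * 1.026 * 19126.89
Step 3: q = 9812.1 Pa

9812.1


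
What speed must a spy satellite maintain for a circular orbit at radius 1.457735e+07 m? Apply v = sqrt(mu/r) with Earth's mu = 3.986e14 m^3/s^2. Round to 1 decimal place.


Step 1: mu / r = 3.986e14 / 1.457735e+07 = 27343790.1951
Step 2: v = sqrt(27343790.1951) = 5229.1 m/s

5229.1


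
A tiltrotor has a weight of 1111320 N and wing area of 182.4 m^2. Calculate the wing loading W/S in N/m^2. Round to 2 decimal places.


Step 1: Wing loading = W / S = 1111320 / 182.4
Step 2: Wing loading = 6092.76 N/m^2

6092.76


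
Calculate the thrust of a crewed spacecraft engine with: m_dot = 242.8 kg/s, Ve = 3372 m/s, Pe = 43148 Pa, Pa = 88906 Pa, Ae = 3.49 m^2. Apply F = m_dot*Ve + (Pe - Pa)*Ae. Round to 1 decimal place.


Step 1: Momentum thrust = m_dot * Ve = 242.8 * 3372 = 818721.6 N
Step 2: Pressure thrust = (Pe - Pa) * Ae = (43148 - 88906) * 3.49 = -159695.42 N
Step 3: Total thrust F = 818721.6 + -159695.42 = 659026.2 N

659026.2


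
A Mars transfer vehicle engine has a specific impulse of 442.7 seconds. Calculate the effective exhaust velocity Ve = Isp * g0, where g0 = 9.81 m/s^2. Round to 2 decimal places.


Step 1: Ve = Isp * g0 = 442.7 * 9.81
Step 2: Ve = 4342.89 m/s

4342.89


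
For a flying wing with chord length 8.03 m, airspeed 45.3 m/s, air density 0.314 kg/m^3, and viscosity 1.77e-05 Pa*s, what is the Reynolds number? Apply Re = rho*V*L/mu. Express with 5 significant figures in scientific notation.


Step 1: Numerator = rho * V * L = 0.314 * 45.3 * 8.03 = 114.220326
Step 2: Re = 114.220326 / 1.77e-05
Step 3: Re = 6.4531e+06

6.4531e+06


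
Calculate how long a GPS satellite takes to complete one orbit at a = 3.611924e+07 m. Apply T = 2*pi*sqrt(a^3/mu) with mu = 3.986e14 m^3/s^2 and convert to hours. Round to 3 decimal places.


Step 1: a^3 / mu = 4.712114e+22 / 3.986e14 = 1.182166e+08
Step 2: sqrt(1.182166e+08) = 10872.7464 s
Step 3: T = 2*pi * 10872.7464 = 68315.48 s
Step 4: T in hours = 68315.48 / 3600 = 18.977 hours

18.977


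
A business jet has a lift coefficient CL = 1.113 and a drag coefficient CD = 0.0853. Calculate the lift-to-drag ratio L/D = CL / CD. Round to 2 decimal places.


Step 1: L/D = CL / CD = 1.113 / 0.0853
Step 2: L/D = 13.05

13.05


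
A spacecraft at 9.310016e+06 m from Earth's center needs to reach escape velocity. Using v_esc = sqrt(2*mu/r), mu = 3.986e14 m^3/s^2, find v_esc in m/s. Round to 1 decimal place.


Step 1: 2*mu/r = 2 * 3.986e14 / 9.310016e+06 = 85628209.4467
Step 2: v_esc = sqrt(85628209.4467) = 9253.6 m/s

9253.6


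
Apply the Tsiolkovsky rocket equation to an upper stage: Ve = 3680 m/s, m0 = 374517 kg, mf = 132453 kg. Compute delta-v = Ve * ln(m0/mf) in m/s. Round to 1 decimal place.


Step 1: Mass ratio m0/mf = 374517 / 132453 = 2.827546
Step 2: ln(2.827546) = 1.039409
Step 3: delta-v = 3680 * 1.039409 = 3825.0 m/s

3825.0


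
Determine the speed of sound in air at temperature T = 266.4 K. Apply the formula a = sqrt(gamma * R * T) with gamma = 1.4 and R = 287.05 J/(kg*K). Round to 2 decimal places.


Step 1: gamma * R * T = 1.4 * 287.05 * 266.4 = 107058.168
Step 2: a = sqrt(107058.168) = 327.20 m/s

327.20


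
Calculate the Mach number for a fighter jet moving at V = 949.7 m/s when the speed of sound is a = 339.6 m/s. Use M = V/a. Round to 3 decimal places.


Step 1: M = V / a = 949.7 / 339.6
Step 2: M = 2.797

2.797


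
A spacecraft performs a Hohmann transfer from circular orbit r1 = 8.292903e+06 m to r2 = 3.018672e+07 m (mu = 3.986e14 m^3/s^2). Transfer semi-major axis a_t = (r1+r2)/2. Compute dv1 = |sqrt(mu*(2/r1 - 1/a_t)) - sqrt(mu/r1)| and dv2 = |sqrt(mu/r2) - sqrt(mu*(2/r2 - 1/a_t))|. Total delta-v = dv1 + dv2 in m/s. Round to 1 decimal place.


Step 1: Transfer semi-major axis a_t = (8.292903e+06 + 3.018672e+07) / 2 = 1.923981e+07 m
Step 2: v1 (circular at r1) = sqrt(mu/r1) = 6932.91 m/s
Step 3: v_t1 = sqrt(mu*(2/r1 - 1/a_t)) = 8684.06 m/s
Step 4: dv1 = |8684.06 - 6932.91| = 1751.16 m/s
Step 5: v2 (circular at r2) = 3633.8 m/s, v_t2 = 2385.69 m/s
Step 6: dv2 = |3633.8 - 2385.69| = 1248.11 m/s
Step 7: Total delta-v = 1751.16 + 1248.11 = 2999.3 m/s

2999.3


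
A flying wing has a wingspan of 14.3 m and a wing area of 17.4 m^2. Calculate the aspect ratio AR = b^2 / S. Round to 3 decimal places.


Step 1: b^2 = 14.3^2 = 204.49
Step 2: AR = 204.49 / 17.4 = 11.752

11.752


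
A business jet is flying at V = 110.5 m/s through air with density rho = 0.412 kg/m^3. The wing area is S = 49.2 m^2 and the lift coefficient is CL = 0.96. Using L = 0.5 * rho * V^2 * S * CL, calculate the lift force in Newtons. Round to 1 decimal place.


Step 1: Calculate dynamic pressure q = 0.5 * 0.412 * 110.5^2 = 0.5 * 0.412 * 12210.25 = 2515.3115 Pa
Step 2: Multiply by wing area and lift coefficient: L = 2515.3115 * 49.2 * 0.96
Step 3: L = 123753.3258 * 0.96 = 118803.2 N

118803.2


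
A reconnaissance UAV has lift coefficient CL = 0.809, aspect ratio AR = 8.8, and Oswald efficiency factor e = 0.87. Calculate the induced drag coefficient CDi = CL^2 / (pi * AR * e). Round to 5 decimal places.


Step 1: CL^2 = 0.809^2 = 0.654481
Step 2: pi * AR * e = 3.14159 * 8.8 * 0.87 = 24.052033
Step 3: CDi = 0.654481 / 24.052033 = 0.02721

0.02721


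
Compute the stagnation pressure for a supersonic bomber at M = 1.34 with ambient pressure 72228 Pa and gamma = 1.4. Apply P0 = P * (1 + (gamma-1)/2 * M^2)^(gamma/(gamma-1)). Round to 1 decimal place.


Step 1: (gamma-1)/2 * M^2 = 0.2 * 1.7956 = 0.35912
Step 2: 1 + 0.35912 = 1.35912
Step 3: Exponent gamma/(gamma-1) = 3.5
Step 4: P0 = 72228 * 1.35912^3.5 = 211401.4 Pa

211401.4


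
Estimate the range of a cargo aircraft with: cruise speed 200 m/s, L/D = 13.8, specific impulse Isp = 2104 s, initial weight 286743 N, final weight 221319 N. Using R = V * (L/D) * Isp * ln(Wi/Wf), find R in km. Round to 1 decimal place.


Step 1: Coefficient = V * (L/D) * Isp = 200 * 13.8 * 2104 = 5807040.0 m
Step 2: Wi/Wf = 286743 / 221319 = 1.29561
Step 3: ln(1.29561) = 0.258981
Step 4: R = 5807040.0 * 0.258981 = 1503914.4 m = 1503.9 km

1503.9


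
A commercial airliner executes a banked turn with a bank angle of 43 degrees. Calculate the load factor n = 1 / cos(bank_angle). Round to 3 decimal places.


Step 1: Convert 43 degrees to radians = 0.750492
Step 2: cos(43 deg) = 0.731354
Step 3: n = 1 / 0.731354 = 1.367

1.367


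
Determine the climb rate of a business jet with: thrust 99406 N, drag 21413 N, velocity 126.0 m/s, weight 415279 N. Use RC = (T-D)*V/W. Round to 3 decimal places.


Step 1: Excess thrust = T - D = 99406 - 21413 = 77993 N
Step 2: Excess power = 77993 * 126.0 = 9827118.0 W
Step 3: RC = 9827118.0 / 415279 = 23.664 m/s

23.664


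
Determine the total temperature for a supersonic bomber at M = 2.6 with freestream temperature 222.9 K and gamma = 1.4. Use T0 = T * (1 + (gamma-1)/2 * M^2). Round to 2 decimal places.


Step 1: (gamma-1)/2 = 0.2
Step 2: M^2 = 6.76
Step 3: 1 + 0.2 * 6.76 = 2.352
Step 4: T0 = 222.9 * 2.352 = 524.26 K

524.26


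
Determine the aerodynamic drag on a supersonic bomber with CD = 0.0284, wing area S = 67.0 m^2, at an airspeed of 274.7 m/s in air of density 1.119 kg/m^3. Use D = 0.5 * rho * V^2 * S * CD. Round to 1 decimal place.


Step 1: Dynamic pressure q = 0.5 * 1.119 * 274.7^2 = 42219.9204 Pa
Step 2: Drag D = q * S * CD = 42219.9204 * 67.0 * 0.0284
Step 3: D = 80336.1 N

80336.1


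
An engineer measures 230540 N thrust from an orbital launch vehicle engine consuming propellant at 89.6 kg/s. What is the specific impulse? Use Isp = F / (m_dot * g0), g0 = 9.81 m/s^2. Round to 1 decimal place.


Step 1: m_dot * g0 = 89.6 * 9.81 = 878.98
Step 2: Isp = 230540 / 878.98 = 262.3 s

262.3


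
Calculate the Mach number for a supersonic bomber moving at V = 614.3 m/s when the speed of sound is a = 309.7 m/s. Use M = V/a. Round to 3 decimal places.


Step 1: M = V / a = 614.3 / 309.7
Step 2: M = 1.984

1.984


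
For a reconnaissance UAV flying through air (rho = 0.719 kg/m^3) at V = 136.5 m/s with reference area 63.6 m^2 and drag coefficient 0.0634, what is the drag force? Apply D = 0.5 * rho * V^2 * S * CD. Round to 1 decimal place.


Step 1: Dynamic pressure q = 0.5 * 0.719 * 136.5^2 = 6698.2939 Pa
Step 2: Drag D = q * S * CD = 6698.2939 * 63.6 * 0.0634
Step 3: D = 27009.1 N

27009.1


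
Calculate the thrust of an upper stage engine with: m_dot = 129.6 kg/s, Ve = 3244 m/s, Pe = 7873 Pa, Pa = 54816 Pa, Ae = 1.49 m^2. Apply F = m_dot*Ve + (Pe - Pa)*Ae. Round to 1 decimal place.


Step 1: Momentum thrust = m_dot * Ve = 129.6 * 3244 = 420422.4 N
Step 2: Pressure thrust = (Pe - Pa) * Ae = (7873 - 54816) * 1.49 = -69945.07 N
Step 3: Total thrust F = 420422.4 + -69945.07 = 350477.3 N

350477.3


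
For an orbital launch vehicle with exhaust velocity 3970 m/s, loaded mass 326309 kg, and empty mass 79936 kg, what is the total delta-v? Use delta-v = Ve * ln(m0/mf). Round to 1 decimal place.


Step 1: Mass ratio m0/mf = 326309 / 79936 = 4.082128
Step 2: ln(4.082128) = 1.406618
Step 3: delta-v = 3970 * 1.406618 = 5584.3 m/s

5584.3


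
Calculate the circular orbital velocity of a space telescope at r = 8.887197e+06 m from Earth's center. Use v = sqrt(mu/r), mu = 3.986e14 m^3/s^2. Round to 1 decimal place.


Step 1: mu / r = 3.986e14 / 8.887197e+06 = 44851036.8342
Step 2: v = sqrt(44851036.8342) = 6697.1 m/s

6697.1


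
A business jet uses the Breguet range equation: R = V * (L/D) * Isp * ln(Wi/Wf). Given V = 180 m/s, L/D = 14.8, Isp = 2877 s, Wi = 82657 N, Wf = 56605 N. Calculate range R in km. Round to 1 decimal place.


Step 1: Coefficient = V * (L/D) * Isp = 180 * 14.8 * 2877 = 7664328.0 m
Step 2: Wi/Wf = 82657 / 56605 = 1.460242
Step 3: ln(1.460242) = 0.378602
Step 4: R = 7664328.0 * 0.378602 = 2901731.4 m = 2901.7 km

2901.7


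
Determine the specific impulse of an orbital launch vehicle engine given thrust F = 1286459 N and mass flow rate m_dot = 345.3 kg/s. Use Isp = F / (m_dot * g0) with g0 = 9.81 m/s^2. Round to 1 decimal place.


Step 1: m_dot * g0 = 345.3 * 9.81 = 3387.39
Step 2: Isp = 1286459 / 3387.39 = 379.8 s

379.8


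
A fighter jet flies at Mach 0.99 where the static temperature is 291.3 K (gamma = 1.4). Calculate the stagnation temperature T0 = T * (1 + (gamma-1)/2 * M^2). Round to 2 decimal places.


Step 1: (gamma-1)/2 = 0.2
Step 2: M^2 = 0.9801
Step 3: 1 + 0.2 * 0.9801 = 1.19602
Step 4: T0 = 291.3 * 1.19602 = 348.40 K

348.40


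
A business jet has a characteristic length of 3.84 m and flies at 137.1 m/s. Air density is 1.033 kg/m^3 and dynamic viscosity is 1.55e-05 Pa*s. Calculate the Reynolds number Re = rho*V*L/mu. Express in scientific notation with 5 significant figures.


Step 1: Numerator = rho * V * L = 1.033 * 137.1 * 3.84 = 543.837312
Step 2: Re = 543.837312 / 1.55e-05
Step 3: Re = 3.5086e+07

3.5086e+07


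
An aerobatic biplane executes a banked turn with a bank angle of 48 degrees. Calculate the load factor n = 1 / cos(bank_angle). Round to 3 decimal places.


Step 1: Convert 48 degrees to radians = 0.837758
Step 2: cos(48 deg) = 0.669131
Step 3: n = 1 / 0.669131 = 1.494

1.494


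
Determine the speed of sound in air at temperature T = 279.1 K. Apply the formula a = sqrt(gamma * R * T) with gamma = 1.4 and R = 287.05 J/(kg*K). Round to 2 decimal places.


Step 1: gamma * R * T = 1.4 * 287.05 * 279.1 = 112161.917
Step 2: a = sqrt(112161.917) = 334.91 m/s

334.91


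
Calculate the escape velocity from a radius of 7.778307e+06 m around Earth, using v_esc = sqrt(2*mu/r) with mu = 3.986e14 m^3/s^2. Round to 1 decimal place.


Step 1: 2*mu/r = 2 * 3.986e14 / 7.778307e+06 = 102490169.1332
Step 2: v_esc = sqrt(102490169.1332) = 10123.7 m/s

10123.7


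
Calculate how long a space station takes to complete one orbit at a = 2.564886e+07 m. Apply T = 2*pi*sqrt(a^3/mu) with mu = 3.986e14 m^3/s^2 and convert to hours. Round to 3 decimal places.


Step 1: a^3 / mu = 1.687346e+22 / 3.986e14 = 4.233182e+07
Step 2: sqrt(4.233182e+07) = 6506.2905 s
Step 3: T = 2*pi * 6506.2905 = 40880.23 s
Step 4: T in hours = 40880.23 / 3600 = 11.356 hours

11.356


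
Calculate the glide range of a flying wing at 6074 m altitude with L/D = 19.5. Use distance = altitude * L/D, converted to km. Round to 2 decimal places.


Step 1: Glide distance = altitude * L/D = 6074 * 19.5 = 118443.0 m
Step 2: Convert to km: 118443.0 / 1000 = 118.44 km

118.44


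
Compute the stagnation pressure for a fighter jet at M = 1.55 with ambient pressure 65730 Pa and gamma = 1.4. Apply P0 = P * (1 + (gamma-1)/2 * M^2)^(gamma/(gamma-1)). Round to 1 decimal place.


Step 1: (gamma-1)/2 * M^2 = 0.2 * 2.4025 = 0.4805
Step 2: 1 + 0.4805 = 1.4805
Step 3: Exponent gamma/(gamma-1) = 3.5
Step 4: P0 = 65730 * 1.4805^3.5 = 259533.3 Pa

259533.3


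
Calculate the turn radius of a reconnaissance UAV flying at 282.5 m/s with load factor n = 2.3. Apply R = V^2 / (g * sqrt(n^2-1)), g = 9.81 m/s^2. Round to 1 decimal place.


Step 1: V^2 = 282.5^2 = 79806.25
Step 2: n^2 - 1 = 2.3^2 - 1 = 4.29
Step 3: sqrt(4.29) = 2.071232
Step 4: R = 79806.25 / (9.81 * 2.071232) = 3927.7 m

3927.7


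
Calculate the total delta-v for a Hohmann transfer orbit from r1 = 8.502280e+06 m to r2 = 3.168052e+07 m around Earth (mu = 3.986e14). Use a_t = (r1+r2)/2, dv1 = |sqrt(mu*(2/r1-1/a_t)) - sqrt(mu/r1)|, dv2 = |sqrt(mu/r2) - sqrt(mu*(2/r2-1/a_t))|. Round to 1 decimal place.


Step 1: Transfer semi-major axis a_t = (8.502280e+06 + 3.168052e+07) / 2 = 2.009140e+07 m
Step 2: v1 (circular at r1) = sqrt(mu/r1) = 6847.01 m/s
Step 3: v_t1 = sqrt(mu*(2/r1 - 1/a_t)) = 8597.89 m/s
Step 4: dv1 = |8597.89 - 6847.01| = 1750.88 m/s
Step 5: v2 (circular at r2) = 3547.09 m/s, v_t2 = 2307.46 m/s
Step 6: dv2 = |3547.09 - 2307.46| = 1239.63 m/s
Step 7: Total delta-v = 1750.88 + 1239.63 = 2990.5 m/s

2990.5


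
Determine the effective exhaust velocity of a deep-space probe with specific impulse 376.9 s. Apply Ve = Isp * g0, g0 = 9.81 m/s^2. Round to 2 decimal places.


Step 1: Ve = Isp * g0 = 376.9 * 9.81
Step 2: Ve = 3697.39 m/s

3697.39


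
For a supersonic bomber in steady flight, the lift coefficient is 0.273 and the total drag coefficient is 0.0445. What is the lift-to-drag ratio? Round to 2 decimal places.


Step 1: L/D = CL / CD = 0.273 / 0.0445
Step 2: L/D = 6.13

6.13


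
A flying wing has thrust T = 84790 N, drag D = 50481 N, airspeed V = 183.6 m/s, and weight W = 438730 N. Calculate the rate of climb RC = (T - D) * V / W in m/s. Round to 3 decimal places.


Step 1: Excess thrust = T - D = 84790 - 50481 = 34309 N
Step 2: Excess power = 34309 * 183.6 = 6299132.4 W
Step 3: RC = 6299132.4 / 438730 = 14.358 m/s

14.358


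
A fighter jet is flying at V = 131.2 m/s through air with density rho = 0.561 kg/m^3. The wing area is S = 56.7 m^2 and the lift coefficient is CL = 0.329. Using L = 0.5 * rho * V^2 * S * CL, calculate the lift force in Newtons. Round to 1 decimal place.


Step 1: Calculate dynamic pressure q = 0.5 * 0.561 * 131.2^2 = 0.5 * 0.561 * 17213.44 = 4828.3699 Pa
Step 2: Multiply by wing area and lift coefficient: L = 4828.3699 * 56.7 * 0.329
Step 3: L = 273768.5745 * 0.329 = 90069.9 N

90069.9


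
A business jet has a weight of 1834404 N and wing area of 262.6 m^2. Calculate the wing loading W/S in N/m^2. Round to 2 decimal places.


Step 1: Wing loading = W / S = 1834404 / 262.6
Step 2: Wing loading = 6985.54 N/m^2

6985.54


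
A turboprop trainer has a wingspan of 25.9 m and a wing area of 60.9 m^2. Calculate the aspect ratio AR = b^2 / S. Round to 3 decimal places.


Step 1: b^2 = 25.9^2 = 670.81
Step 2: AR = 670.81 / 60.9 = 11.015

11.015


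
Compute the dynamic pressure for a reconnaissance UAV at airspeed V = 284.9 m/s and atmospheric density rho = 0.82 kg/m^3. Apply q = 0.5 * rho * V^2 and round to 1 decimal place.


Step 1: V^2 = 284.9^2 = 81168.01
Step 2: q = 0.5 * 0.82 * 81168.01
Step 3: q = 33278.9 Pa

33278.9


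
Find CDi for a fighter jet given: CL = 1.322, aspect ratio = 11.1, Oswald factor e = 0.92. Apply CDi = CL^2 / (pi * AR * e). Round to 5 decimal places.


Step 1: CL^2 = 1.322^2 = 1.747684
Step 2: pi * AR * e = 3.14159 * 11.1 * 0.92 = 32.081944
Step 3: CDi = 1.747684 / 32.081944 = 0.05448

0.05448


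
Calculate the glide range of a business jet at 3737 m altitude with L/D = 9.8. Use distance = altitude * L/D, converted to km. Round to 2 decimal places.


Step 1: Glide distance = altitude * L/D = 3737 * 9.8 = 36622.6 m
Step 2: Convert to km: 36622.6 / 1000 = 36.62 km

36.62


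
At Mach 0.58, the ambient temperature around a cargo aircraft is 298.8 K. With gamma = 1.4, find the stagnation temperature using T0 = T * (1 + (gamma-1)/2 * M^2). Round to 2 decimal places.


Step 1: (gamma-1)/2 = 0.2
Step 2: M^2 = 0.3364
Step 3: 1 + 0.2 * 0.3364 = 1.06728
Step 4: T0 = 298.8 * 1.06728 = 318.90 K

318.90


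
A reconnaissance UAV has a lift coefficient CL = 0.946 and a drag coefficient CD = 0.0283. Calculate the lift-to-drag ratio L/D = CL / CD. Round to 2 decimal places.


Step 1: L/D = CL / CD = 0.946 / 0.0283
Step 2: L/D = 33.43

33.43


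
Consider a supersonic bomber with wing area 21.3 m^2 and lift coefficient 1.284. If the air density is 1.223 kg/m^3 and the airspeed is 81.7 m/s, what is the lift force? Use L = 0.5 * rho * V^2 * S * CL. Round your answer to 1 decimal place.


Step 1: Calculate dynamic pressure q = 0.5 * 1.223 * 81.7^2 = 0.5 * 1.223 * 6674.89 = 4081.6952 Pa
Step 2: Multiply by wing area and lift coefficient: L = 4081.6952 * 21.3 * 1.284
Step 3: L = 86940.1085 * 1.284 = 111631.1 N

111631.1


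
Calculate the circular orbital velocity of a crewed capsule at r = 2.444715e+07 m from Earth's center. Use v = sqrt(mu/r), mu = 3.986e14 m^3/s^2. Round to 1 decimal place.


Step 1: mu / r = 3.986e14 / 2.444715e+07 = 16304559.0181
Step 2: v = sqrt(16304559.0181) = 4037.9 m/s

4037.9


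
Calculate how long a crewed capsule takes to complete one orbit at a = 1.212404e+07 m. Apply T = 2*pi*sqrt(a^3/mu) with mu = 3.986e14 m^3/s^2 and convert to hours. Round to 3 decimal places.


Step 1: a^3 / mu = 1.782141e+21 / 3.986e14 = 4.471001e+06
Step 2: sqrt(4.471001e+06) = 2114.4742 s
Step 3: T = 2*pi * 2114.4742 = 13285.63 s
Step 4: T in hours = 13285.63 / 3600 = 3.690 hours

3.690


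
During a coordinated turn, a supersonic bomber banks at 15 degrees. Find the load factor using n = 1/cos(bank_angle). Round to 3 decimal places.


Step 1: Convert 15 degrees to radians = 0.261799
Step 2: cos(15 deg) = 0.965926
Step 3: n = 1 / 0.965926 = 1.035

1.035


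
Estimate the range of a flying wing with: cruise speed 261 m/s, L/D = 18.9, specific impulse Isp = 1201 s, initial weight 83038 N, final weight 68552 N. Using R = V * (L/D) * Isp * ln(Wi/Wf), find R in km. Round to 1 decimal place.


Step 1: Coefficient = V * (L/D) * Isp = 261 * 18.9 * 1201 = 5924412.9 m
Step 2: Wi/Wf = 83038 / 68552 = 1.211314
Step 3: ln(1.211314) = 0.191706
Step 4: R = 5924412.9 * 0.191706 = 1135744.0 m = 1135.7 km

1135.7


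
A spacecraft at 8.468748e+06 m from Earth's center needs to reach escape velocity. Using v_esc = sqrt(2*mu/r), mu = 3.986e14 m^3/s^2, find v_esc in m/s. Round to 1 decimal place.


Step 1: 2*mu/r = 2 * 3.986e14 / 8.468748e+06 = 94134339.5742
Step 2: v_esc = sqrt(94134339.5742) = 9702.3 m/s

9702.3


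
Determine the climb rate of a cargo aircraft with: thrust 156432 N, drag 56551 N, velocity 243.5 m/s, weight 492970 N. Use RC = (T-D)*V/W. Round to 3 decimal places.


Step 1: Excess thrust = T - D = 156432 - 56551 = 99881 N
Step 2: Excess power = 99881 * 243.5 = 24321023.5 W
Step 3: RC = 24321023.5 / 492970 = 49.336 m/s

49.336


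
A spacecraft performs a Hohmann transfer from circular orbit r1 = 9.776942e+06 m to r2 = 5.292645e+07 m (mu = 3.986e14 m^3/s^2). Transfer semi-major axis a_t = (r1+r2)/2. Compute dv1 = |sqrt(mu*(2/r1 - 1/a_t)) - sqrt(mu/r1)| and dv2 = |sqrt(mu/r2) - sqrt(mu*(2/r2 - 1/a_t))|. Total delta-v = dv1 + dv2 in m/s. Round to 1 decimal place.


Step 1: Transfer semi-major axis a_t = (9.776942e+06 + 5.292645e+07) / 2 = 3.135170e+07 m
Step 2: v1 (circular at r1) = sqrt(mu/r1) = 6385.09 m/s
Step 3: v_t1 = sqrt(mu*(2/r1 - 1/a_t)) = 8296.08 m/s
Step 4: dv1 = |8296.08 - 6385.09| = 1910.99 m/s
Step 5: v2 (circular at r2) = 2744.3 m/s, v_t2 = 1532.51 m/s
Step 6: dv2 = |2744.3 - 1532.51| = 1211.79 m/s
Step 7: Total delta-v = 1910.99 + 1211.79 = 3122.8 m/s

3122.8


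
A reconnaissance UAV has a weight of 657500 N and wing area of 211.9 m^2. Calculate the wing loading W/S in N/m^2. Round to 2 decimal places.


Step 1: Wing loading = W / S = 657500 / 211.9
Step 2: Wing loading = 3102.88 N/m^2

3102.88


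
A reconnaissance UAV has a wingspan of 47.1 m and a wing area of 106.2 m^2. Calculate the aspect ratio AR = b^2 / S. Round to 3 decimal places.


Step 1: b^2 = 47.1^2 = 2218.41
Step 2: AR = 2218.41 / 106.2 = 20.889

20.889


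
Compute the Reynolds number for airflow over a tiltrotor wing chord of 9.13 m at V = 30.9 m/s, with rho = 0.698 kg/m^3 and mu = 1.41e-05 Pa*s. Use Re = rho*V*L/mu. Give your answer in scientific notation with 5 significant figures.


Step 1: Numerator = rho * V * L = 0.698 * 30.9 * 9.13 = 196.917666
Step 2: Re = 196.917666 / 1.41e-05
Step 3: Re = 1.3966e+07

1.3966e+07


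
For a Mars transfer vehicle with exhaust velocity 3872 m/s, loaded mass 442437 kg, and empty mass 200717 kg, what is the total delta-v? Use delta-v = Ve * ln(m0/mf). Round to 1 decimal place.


Step 1: Mass ratio m0/mf = 442437 / 200717 = 2.204283
Step 2: ln(2.204283) = 0.790402
Step 3: delta-v = 3872 * 0.790402 = 3060.4 m/s

3060.4


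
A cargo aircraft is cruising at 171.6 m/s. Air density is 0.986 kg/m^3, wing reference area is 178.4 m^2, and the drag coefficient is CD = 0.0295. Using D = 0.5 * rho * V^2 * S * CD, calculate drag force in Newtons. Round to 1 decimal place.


Step 1: Dynamic pressure q = 0.5 * 0.986 * 171.6^2 = 14517.1541 Pa
Step 2: Drag D = q * S * CD = 14517.1541 * 178.4 * 0.0295
Step 3: D = 76400.9 N

76400.9


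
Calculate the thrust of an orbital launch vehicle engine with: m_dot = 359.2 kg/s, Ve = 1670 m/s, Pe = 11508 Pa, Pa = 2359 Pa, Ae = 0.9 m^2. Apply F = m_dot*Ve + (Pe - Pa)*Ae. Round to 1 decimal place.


Step 1: Momentum thrust = m_dot * Ve = 359.2 * 1670 = 599864.0 N
Step 2: Pressure thrust = (Pe - Pa) * Ae = (11508 - 2359) * 0.9 = 8234.1 N
Step 3: Total thrust F = 599864.0 + 8234.1 = 608098.1 N

608098.1


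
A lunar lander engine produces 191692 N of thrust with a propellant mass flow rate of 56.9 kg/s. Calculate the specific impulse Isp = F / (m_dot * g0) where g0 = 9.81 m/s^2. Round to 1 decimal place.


Step 1: m_dot * g0 = 56.9 * 9.81 = 558.19
Step 2: Isp = 191692 / 558.19 = 343.4 s

343.4


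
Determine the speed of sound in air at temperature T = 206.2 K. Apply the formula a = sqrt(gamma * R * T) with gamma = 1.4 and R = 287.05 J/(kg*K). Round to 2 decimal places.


Step 1: gamma * R * T = 1.4 * 287.05 * 206.2 = 82865.594
Step 2: a = sqrt(82865.594) = 287.86 m/s

287.86


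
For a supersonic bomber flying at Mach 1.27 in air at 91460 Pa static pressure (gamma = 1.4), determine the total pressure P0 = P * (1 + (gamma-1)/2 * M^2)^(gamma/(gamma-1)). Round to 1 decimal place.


Step 1: (gamma-1)/2 * M^2 = 0.2 * 1.6129 = 0.32258
Step 2: 1 + 0.32258 = 1.32258
Step 3: Exponent gamma/(gamma-1) = 3.5
Step 4: P0 = 91460 * 1.32258^3.5 = 243336.9 Pa

243336.9


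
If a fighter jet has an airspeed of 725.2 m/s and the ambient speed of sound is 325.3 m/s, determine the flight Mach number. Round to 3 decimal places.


Step 1: M = V / a = 725.2 / 325.3
Step 2: M = 2.229

2.229


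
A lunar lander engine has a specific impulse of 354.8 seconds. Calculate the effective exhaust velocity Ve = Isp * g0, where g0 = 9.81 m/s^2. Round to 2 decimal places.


Step 1: Ve = Isp * g0 = 354.8 * 9.81
Step 2: Ve = 3480.59 m/s

3480.59


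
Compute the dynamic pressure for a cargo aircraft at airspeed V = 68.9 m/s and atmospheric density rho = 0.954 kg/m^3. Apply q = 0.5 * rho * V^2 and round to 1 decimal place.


Step 1: V^2 = 68.9^2 = 4747.21
Step 2: q = 0.5 * 0.954 * 4747.21
Step 3: q = 2264.4 Pa

2264.4


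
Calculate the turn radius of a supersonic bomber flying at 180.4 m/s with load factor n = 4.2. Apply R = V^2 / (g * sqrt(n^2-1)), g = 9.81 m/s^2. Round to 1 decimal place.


Step 1: V^2 = 180.4^2 = 32544.16
Step 2: n^2 - 1 = 4.2^2 - 1 = 16.64
Step 3: sqrt(16.64) = 4.079216
Step 4: R = 32544.16 / (9.81 * 4.079216) = 813.3 m

813.3


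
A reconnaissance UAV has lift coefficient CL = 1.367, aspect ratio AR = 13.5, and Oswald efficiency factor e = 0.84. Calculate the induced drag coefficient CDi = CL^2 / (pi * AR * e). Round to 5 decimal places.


Step 1: CL^2 = 1.367^2 = 1.868689
Step 2: pi * AR * e = 3.14159 * 13.5 * 0.84 = 35.625661
Step 3: CDi = 1.868689 / 35.625661 = 0.05245

0.05245


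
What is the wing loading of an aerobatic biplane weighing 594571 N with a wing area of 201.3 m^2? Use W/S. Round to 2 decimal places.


Step 1: Wing loading = W / S = 594571 / 201.3
Step 2: Wing loading = 2953.66 N/m^2

2953.66


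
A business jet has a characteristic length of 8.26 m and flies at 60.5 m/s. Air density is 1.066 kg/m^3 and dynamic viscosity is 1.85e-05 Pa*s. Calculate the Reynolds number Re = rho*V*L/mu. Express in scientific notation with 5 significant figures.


Step 1: Numerator = rho * V * L = 1.066 * 60.5 * 8.26 = 532.71218
Step 2: Re = 532.71218 / 1.85e-05
Step 3: Re = 2.8795e+07

2.8795e+07


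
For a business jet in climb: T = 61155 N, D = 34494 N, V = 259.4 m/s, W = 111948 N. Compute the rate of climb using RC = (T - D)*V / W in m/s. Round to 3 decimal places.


Step 1: Excess thrust = T - D = 61155 - 34494 = 26661 N
Step 2: Excess power = 26661 * 259.4 = 6915863.4 W
Step 3: RC = 6915863.4 / 111948 = 61.777 m/s

61.777


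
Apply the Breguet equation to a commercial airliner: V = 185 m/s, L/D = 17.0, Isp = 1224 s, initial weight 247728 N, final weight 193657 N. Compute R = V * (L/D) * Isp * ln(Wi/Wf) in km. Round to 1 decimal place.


Step 1: Coefficient = V * (L/D) * Isp = 185 * 17.0 * 1224 = 3849480.0 m
Step 2: Wi/Wf = 247728 / 193657 = 1.27921
Step 3: ln(1.27921) = 0.246243
Step 4: R = 3849480.0 * 0.246243 = 947906.8 m = 947.9 km

947.9


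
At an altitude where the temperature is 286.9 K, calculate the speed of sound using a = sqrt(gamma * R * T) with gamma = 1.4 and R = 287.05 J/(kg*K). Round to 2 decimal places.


Step 1: gamma * R * T = 1.4 * 287.05 * 286.9 = 115296.503
Step 2: a = sqrt(115296.503) = 339.55 m/s

339.55


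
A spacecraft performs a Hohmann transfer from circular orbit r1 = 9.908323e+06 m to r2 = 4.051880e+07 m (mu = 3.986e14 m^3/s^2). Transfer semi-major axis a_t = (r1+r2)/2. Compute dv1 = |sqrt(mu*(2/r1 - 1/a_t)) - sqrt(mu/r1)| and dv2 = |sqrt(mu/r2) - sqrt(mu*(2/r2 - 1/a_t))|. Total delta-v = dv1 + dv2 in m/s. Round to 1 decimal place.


Step 1: Transfer semi-major axis a_t = (9.908323e+06 + 4.051880e+07) / 2 = 2.521356e+07 m
Step 2: v1 (circular at r1) = sqrt(mu/r1) = 6342.62 m/s
Step 3: v_t1 = sqrt(mu*(2/r1 - 1/a_t)) = 8040.44 m/s
Step 4: dv1 = |8040.44 - 6342.62| = 1697.82 m/s
Step 5: v2 (circular at r2) = 3136.46 m/s, v_t2 = 1966.18 m/s
Step 6: dv2 = |3136.46 - 1966.18| = 1170.28 m/s
Step 7: Total delta-v = 1697.82 + 1170.28 = 2868.1 m/s

2868.1


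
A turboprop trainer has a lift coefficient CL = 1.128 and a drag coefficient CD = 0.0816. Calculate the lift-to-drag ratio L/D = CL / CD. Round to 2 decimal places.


Step 1: L/D = CL / CD = 1.128 / 0.0816
Step 2: L/D = 13.82

13.82


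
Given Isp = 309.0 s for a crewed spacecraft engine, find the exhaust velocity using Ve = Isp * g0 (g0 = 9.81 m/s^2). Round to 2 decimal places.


Step 1: Ve = Isp * g0 = 309.0 * 9.81
Step 2: Ve = 3031.29 m/s

3031.29


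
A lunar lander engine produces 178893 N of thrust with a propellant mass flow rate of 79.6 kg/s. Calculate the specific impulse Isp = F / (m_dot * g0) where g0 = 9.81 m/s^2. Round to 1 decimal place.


Step 1: m_dot * g0 = 79.6 * 9.81 = 780.88
Step 2: Isp = 178893 / 780.88 = 229.1 s

229.1


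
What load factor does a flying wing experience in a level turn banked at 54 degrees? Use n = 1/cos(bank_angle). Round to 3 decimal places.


Step 1: Convert 54 degrees to radians = 0.942478
Step 2: cos(54 deg) = 0.587785
Step 3: n = 1 / 0.587785 = 1.701

1.701


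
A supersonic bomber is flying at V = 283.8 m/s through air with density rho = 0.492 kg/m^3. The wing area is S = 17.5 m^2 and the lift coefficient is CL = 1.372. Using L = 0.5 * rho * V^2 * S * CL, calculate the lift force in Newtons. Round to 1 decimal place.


Step 1: Calculate dynamic pressure q = 0.5 * 0.492 * 283.8^2 = 0.5 * 0.492 * 80542.44 = 19813.4402 Pa
Step 2: Multiply by wing area and lift coefficient: L = 19813.4402 * 17.5 * 1.372
Step 3: L = 346735.2042 * 1.372 = 475720.7 N

475720.7


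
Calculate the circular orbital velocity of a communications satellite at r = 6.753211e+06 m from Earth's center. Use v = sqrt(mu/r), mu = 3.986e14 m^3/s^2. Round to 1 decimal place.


Step 1: mu / r = 3.986e14 / 6.753211e+06 = 59023774.0239
Step 2: v = sqrt(59023774.0239) = 7682.7 m/s

7682.7


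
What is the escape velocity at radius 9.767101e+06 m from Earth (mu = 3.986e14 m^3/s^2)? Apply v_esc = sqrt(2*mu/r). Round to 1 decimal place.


Step 1: 2*mu/r = 2 * 3.986e14 / 9.767101e+06 = 81620943.6147
Step 2: v_esc = sqrt(81620943.6147) = 9034.4 m/s

9034.4


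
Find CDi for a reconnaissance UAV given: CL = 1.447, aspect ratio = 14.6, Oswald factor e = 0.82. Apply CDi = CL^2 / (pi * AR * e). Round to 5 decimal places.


Step 1: CL^2 = 1.447^2 = 2.093809
Step 2: pi * AR * e = 3.14159 * 14.6 * 0.82 = 37.611147
Step 3: CDi = 2.093809 / 37.611147 = 0.05567

0.05567


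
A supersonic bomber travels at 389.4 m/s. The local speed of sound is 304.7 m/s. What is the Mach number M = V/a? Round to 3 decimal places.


Step 1: M = V / a = 389.4 / 304.7
Step 2: M = 1.278

1.278


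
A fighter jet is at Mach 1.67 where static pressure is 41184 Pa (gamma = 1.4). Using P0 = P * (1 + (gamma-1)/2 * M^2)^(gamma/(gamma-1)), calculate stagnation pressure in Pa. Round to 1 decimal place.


Step 1: (gamma-1)/2 * M^2 = 0.2 * 2.7889 = 0.55778
Step 2: 1 + 0.55778 = 1.55778
Step 3: Exponent gamma/(gamma-1) = 3.5
Step 4: P0 = 41184 * 1.55778^3.5 = 194312.2 Pa

194312.2


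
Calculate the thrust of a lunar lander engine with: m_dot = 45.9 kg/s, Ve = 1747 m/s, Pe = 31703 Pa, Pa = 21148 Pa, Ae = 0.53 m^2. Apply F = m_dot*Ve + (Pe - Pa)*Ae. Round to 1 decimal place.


Step 1: Momentum thrust = m_dot * Ve = 45.9 * 1747 = 80187.3 N
Step 2: Pressure thrust = (Pe - Pa) * Ae = (31703 - 21148) * 0.53 = 5594.15 N
Step 3: Total thrust F = 80187.3 + 5594.15 = 85781.5 N

85781.5


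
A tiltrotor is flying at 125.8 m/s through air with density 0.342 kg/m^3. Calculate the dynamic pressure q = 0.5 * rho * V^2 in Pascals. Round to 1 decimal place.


Step 1: V^2 = 125.8^2 = 15825.64
Step 2: q = 0.5 * 0.342 * 15825.64
Step 3: q = 2706.2 Pa

2706.2


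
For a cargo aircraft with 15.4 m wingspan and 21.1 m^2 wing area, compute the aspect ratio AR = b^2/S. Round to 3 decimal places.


Step 1: b^2 = 15.4^2 = 237.16
Step 2: AR = 237.16 / 21.1 = 11.240

11.240


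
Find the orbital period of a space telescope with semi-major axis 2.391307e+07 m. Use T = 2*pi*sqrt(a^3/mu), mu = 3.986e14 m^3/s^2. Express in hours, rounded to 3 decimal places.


Step 1: a^3 / mu = 1.367433e+22 / 3.986e14 = 3.430589e+07
Step 2: sqrt(3.430589e+07) = 5857.1232 s
Step 3: T = 2*pi * 5857.1232 = 36801.39 s
Step 4: T in hours = 36801.39 / 3600 = 10.223 hours

10.223


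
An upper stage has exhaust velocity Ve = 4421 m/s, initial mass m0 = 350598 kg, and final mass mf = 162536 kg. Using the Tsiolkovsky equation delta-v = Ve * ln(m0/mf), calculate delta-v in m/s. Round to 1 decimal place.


Step 1: Mass ratio m0/mf = 350598 / 162536 = 2.157048
Step 2: ln(2.157048) = 0.768741
Step 3: delta-v = 4421 * 0.768741 = 3398.6 m/s

3398.6


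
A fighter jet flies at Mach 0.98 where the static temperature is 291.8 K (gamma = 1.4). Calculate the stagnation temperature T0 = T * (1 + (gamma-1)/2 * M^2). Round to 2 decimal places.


Step 1: (gamma-1)/2 = 0.2
Step 2: M^2 = 0.9604
Step 3: 1 + 0.2 * 0.9604 = 1.19208
Step 4: T0 = 291.8 * 1.19208 = 347.85 K

347.85


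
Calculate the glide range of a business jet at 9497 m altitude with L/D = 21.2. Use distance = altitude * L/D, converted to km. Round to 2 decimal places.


Step 1: Glide distance = altitude * L/D = 9497 * 21.2 = 201336.4 m
Step 2: Convert to km: 201336.4 / 1000 = 201.34 km

201.34


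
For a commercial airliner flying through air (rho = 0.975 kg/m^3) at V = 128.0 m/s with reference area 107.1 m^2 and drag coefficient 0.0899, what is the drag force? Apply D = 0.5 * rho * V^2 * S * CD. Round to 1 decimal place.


Step 1: Dynamic pressure q = 0.5 * 0.975 * 128.0^2 = 7987.2 Pa
Step 2: Drag D = q * S * CD = 7987.2 * 107.1 * 0.0899
Step 3: D = 76903.1 N

76903.1


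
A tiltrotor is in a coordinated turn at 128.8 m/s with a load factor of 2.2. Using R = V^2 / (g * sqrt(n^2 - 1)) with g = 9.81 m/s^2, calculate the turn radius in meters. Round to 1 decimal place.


Step 1: V^2 = 128.8^2 = 16589.44
Step 2: n^2 - 1 = 2.2^2 - 1 = 3.84
Step 3: sqrt(3.84) = 1.959592
Step 4: R = 16589.44 / (9.81 * 1.959592) = 863.0 m

863.0


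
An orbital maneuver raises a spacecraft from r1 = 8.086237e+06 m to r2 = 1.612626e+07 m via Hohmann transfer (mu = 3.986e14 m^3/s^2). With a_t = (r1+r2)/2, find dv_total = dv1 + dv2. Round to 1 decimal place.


Step 1: Transfer semi-major axis a_t = (8.086237e+06 + 1.612626e+07) / 2 = 1.210625e+07 m
Step 2: v1 (circular at r1) = sqrt(mu/r1) = 7020.94 m/s
Step 3: v_t1 = sqrt(mu*(2/r1 - 1/a_t)) = 8103.22 m/s
Step 4: dv1 = |8103.22 - 7020.94| = 1082.27 m/s
Step 5: v2 (circular at r2) = 4971.66 m/s, v_t2 = 4063.22 m/s
Step 6: dv2 = |4971.66 - 4063.22| = 908.45 m/s
Step 7: Total delta-v = 1082.27 + 908.45 = 1990.7 m/s

1990.7
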